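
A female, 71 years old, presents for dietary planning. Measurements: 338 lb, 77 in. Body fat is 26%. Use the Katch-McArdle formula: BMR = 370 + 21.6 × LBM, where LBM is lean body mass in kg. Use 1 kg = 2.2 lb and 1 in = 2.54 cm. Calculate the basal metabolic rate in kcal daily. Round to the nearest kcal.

2826 kcal daily

Convert to metric: weight = 338 ÷ 2.2 = 153.6364 kg; height = 77 × 2.54 = 195.58 cm.
LBM = 153.6364 × (1 − 0.26) = 113.6909 kg. Katch-McArdle: BMR = 370 + 21.6 × 113.6909 = 2825.7236 kcal/day.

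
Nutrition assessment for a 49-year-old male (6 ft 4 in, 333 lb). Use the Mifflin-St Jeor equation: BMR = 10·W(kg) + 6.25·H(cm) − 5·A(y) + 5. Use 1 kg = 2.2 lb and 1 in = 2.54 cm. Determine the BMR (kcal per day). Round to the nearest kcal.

Convert to metric: weight = 333 ÷ 2.2 = 151.3636 kg; height = (6×12 + 4) × 2.54 = 76 × 2.54 = 193.04 cm.
Mifflin-St Jeor (male): BMR = 10(151.3636) + 6.25(193.04) − 5(49) + 5 = 1513.6364 + 1206.5 − 245 + 5 = 2480.1364 kcal/day.

2480 kcal per day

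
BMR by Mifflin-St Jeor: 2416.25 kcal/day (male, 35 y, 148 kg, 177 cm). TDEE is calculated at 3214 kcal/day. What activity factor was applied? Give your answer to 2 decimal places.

Activity factor = TEE ÷ BMR = 3214 ÷ 2416.25 = 1.33.

1.33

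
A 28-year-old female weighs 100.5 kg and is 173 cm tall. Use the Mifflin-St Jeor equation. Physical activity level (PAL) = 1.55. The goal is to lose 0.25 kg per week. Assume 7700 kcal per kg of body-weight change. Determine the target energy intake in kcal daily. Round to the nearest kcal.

2492 kcal daily

Mifflin-St Jeor (female): BMR = 10(100.5) + 6.25(173) − 5(28) − 161 = 1005 + 1081.25 − 140 − 161 = 1785.25 kcal/day.
TEE = 1785.25 × 1.55 = 2767.1375 kcal/day.
Required daily deficit = 0.25 × 7700 ÷ 7 = 275 kcal/day.
Target intake = 2767.1375 − 275 = 2492.1375 kcal/day.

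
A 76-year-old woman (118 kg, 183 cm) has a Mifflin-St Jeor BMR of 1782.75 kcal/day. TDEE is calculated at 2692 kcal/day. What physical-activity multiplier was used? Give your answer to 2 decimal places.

Activity factor = TEE ÷ BMR = 2692 ÷ 1782.75 = 1.51.

1.51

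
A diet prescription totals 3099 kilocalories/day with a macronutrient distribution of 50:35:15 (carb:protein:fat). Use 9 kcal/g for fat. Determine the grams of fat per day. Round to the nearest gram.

Fat energy = 15% × 3099 = 464.85 kcal.
At 9 kcal/g: 464.85 ÷ 9 = 51.65 g.

52 g/day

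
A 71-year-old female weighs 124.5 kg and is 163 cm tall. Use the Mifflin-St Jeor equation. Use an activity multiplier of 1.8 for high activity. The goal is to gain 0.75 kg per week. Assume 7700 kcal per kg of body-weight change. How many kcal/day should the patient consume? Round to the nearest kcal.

Mifflin-St Jeor (female): BMR = 10(124.5) + 6.25(163) − 5(71) − 161 = 1245 + 1018.75 − 355 − 161 = 1747.75 kcal/day.
TEE = 1747.75 × 1.8 = 3145.95 kcal/day.
Required daily surplus = 0.75 × 7700 ÷ 7 = 825 kcal/day.
Target intake = 3145.95 + 825 = 3970.95 kcal/day.

3971 kcal/day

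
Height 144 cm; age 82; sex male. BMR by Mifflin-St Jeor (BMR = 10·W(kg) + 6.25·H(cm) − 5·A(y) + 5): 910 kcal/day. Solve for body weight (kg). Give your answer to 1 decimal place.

41.5 kg

910 = 10·W + 6.25(144) − 5(82) + 5
10·W = 910 − 495 = 415, so W = 41.5 kg.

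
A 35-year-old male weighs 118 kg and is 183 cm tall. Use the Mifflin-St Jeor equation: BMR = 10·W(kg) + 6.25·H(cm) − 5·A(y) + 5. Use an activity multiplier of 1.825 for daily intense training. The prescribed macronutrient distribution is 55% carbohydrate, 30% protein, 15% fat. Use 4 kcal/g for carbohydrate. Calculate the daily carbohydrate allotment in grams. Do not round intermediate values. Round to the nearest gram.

540 g/day

Mifflin-St Jeor (male): BMR = 10(118) + 6.25(183) − 5(35) + 5 = 1180 + 1143.75 − 175 + 5 = 2153.75 kcal/day.
TEE = 2153.75 × 1.825 = 3930.5938 kcal/day.
Carbohydrate energy = 55% × 3930.5938 = 2161.8266 kcal.
Carbohydrate = 2161.8266 ÷ 4 kcal/g = 540.4566 g.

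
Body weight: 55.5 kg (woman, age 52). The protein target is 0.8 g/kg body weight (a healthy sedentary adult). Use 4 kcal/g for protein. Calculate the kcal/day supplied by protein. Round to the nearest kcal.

178 kcal/day

Protein = 0.8 g/kg × 55.5 kg = 44.4 g/day.
Protein energy = 44.4 g × 4 kcal/g = 177.6 kcal/day.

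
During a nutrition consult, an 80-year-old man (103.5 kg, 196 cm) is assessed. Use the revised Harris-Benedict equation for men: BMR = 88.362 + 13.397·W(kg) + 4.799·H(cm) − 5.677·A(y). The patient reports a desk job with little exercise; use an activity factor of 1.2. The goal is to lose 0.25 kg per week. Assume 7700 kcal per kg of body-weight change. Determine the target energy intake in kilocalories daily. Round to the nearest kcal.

Harris-Benedict: BMR = 88.362 + 13.397(103.5) + 4.799(196) − 5.677(80) = 1961.3955 kcal/day.
TEE = 1961.3955 × 1.2 = 2353.6746 kcal/day.
Required daily deficit = 0.25 × 7700 ÷ 7 = 275 kcal/day.
Target intake = 2353.6746 − 275 = 2078.6746 kcal/day.

2079 kilocalories daily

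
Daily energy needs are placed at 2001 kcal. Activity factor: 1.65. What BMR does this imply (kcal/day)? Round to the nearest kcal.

1213 kcal/day

BMR = TEE ÷ activity factor = 2001 ÷ 1.65 = 1212.7273 kcal/day.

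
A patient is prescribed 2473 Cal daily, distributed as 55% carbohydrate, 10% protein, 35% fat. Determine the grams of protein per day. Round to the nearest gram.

Protein energy = 10% × 2473 = 247.3 kcal.
At 4 kcal/g: 247.3 ÷ 4 = 61.825 g.

62 g/day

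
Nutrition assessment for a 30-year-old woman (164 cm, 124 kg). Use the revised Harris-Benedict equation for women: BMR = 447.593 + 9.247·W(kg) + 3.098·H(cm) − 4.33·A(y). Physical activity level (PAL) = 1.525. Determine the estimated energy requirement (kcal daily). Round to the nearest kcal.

3008 kcal daily

Harris-Benedict: BMR = 447.593 + 9.247(124) + 3.098(164) − 4.33(30) = 1972.393 kcal/day.
TEE = BMR × activity factor = 1972.393 × 1.525 = 3007.8993 kcal/day.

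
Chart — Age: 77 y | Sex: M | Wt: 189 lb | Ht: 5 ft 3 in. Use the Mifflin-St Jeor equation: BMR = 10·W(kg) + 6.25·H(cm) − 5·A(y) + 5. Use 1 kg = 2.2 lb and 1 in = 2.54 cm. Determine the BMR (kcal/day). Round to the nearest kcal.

Convert to metric: weight = 189 ÷ 2.2 = 85.9091 kg; height = (5×12 + 3) × 2.54 = 63 × 2.54 = 160.02 cm.
Mifflin-St Jeor (male): BMR = 10(85.9091) + 6.25(160.02) − 5(77) + 5 = 859.0909 + 1000.125 − 385 + 5 = 1479.2159 kcal/day.

1479 kcal/day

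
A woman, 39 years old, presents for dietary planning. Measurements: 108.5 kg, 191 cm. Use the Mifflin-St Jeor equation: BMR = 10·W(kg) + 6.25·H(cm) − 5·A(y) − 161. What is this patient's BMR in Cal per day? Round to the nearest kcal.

1923 Cal per day

Mifflin-St Jeor (female): BMR = 10(108.5) + 6.25(191) − 5(39) − 161 = 1085 + 1193.75 − 195 − 161 = 1922.75 kcal/day.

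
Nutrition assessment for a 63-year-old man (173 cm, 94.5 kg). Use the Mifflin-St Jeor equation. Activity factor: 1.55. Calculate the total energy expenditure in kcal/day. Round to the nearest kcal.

Mifflin-St Jeor (male): BMR = 10(94.5) + 6.25(173) − 5(63) + 5 = 945 + 1081.25 − 315 + 5 = 1716.25 kcal/day.
TEE = BMR × activity factor = 1716.25 × 1.55 = 2660.1875 kcal/day.

2660 kcal/day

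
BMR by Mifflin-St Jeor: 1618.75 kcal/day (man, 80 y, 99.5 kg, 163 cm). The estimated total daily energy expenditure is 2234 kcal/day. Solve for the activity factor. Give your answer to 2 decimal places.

1.38

Activity factor = TEE ÷ BMR = 2234 ÷ 1618.75 = 1.38.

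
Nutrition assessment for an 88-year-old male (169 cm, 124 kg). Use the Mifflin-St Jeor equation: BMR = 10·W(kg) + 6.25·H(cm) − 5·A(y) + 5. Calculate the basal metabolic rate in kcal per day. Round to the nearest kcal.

1861 kcal per day

Mifflin-St Jeor (male): BMR = 10(124) + 6.25(169) − 5(88) + 5 = 1240 + 1056.25 − 440 + 5 = 1861.25 kcal/day.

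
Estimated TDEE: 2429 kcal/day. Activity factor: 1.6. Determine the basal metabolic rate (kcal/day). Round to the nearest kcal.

1518 kcal/day

BMR = TEE ÷ activity factor = 2429 ÷ 1.6 = 1518.125 kcal/day.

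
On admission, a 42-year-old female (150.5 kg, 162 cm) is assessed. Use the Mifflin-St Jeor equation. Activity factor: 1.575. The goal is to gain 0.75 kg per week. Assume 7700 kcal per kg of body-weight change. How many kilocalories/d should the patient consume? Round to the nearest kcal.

4206 kilocalories/d

Mifflin-St Jeor (female): BMR = 10(150.5) + 6.25(162) − 5(42) − 161 = 1505 + 1012.5 − 210 − 161 = 2146.5 kcal/day.
TEE = 2146.5 × 1.575 = 3380.7375 kcal/day.
Required daily surplus = 0.75 × 7700 ÷ 7 = 825 kcal/day.
Target intake = 3380.7375 + 825 = 4205.7375 kcal/day.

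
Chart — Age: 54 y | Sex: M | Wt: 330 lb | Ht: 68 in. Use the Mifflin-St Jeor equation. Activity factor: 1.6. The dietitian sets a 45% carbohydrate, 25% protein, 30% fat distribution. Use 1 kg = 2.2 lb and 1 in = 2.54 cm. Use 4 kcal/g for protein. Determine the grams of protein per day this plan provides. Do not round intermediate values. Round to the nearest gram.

231 g/day

Convert to metric: weight = 330 ÷ 2.2 = 150 kg; height = 68 × 2.54 = 172.72 cm.
Mifflin-St Jeor (male): BMR = 10(150) + 6.25(172.72) − 5(54) + 5 = 1500 + 1079.5 − 270 + 5 = 2314.5 kcal/day.
TEE = 2314.5 × 1.6 = 3703.2 kcal/day.
Protein energy = 25% × 3703.2 = 925.8 kcal.
Protein = 925.8 ÷ 4 kcal/g = 231.45 g.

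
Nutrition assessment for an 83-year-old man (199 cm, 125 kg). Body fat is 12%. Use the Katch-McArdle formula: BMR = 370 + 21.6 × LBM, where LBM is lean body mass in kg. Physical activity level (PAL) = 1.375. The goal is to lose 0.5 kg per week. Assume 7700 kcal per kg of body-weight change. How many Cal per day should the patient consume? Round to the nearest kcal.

LBM = 125 × (1 − 0.12) = 110 kg. Katch-McArdle: BMR = 370 + 21.6 × 110 = 2746 kcal/day.
TEE = 2746 × 1.375 = 3775.75 kcal/day.
Required daily deficit = 0.5 × 7700 ÷ 7 = 550 kcal/day.
Target intake = 3775.75 − 550 = 3225.75 kcal/day.

3226 Cal per day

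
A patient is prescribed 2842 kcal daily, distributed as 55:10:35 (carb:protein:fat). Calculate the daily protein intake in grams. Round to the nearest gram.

71 g/day

Protein energy = 10% × 2842 = 284.2 kcal.
At 4 kcal/g: 284.2 ÷ 4 = 71.05 g.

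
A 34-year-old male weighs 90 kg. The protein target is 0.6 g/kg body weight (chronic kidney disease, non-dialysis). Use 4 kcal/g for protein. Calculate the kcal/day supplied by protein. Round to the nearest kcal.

Protein = 0.6 g/kg × 90 kg = 54 g/day.
Protein energy = 54 g × 4 kcal/g = 216 kcal/day.

216 kcal/day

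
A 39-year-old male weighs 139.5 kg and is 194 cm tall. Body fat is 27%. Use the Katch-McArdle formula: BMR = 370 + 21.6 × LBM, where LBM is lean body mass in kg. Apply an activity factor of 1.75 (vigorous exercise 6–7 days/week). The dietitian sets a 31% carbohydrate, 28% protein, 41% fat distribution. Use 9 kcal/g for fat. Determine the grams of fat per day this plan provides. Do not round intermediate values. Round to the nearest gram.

LBM = 139.5 × (1 − 0.27) = 101.835 kg. Katch-McArdle: BMR = 370 + 21.6 × 101.835 = 2569.636 kcal/day.
TEE = 2569.636 × 1.75 = 4496.863 kcal/day.
Fat energy = 41% × 4496.863 = 1843.7138 kcal.
Fat = 1843.7138 ÷ 9 kcal/g = 204.8571 g.

205 g/day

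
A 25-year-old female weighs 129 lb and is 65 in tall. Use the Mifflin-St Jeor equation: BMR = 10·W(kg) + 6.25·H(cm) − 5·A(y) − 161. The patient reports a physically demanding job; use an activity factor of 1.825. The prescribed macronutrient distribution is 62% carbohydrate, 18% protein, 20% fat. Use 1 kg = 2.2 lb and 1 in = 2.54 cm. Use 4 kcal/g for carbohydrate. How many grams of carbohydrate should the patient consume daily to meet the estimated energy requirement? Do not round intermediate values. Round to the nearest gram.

377 g/day

Convert to metric: weight = 129 ÷ 2.2 = 58.6364 kg; height = 65 × 2.54 = 165.1 cm.
Mifflin-St Jeor (female): BMR = 10(58.6364) + 6.25(165.1) − 5(25) − 161 = 586.3636 + 1031.875 − 125 − 161 = 1332.2386 kcal/day.
TEE = 1332.2386 × 1.825 = 2431.3355 kcal/day.
Carbohydrate energy = 62% × 2431.3355 = 1507.428 kcal.
Carbohydrate = 1507.428 ÷ 4 kcal/g = 376.857 g.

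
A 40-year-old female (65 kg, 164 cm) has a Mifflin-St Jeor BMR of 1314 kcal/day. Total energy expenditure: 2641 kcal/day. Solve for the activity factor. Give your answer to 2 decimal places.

2.01

Activity factor = TEE ÷ BMR = 2641 ÷ 1314 = 2.01.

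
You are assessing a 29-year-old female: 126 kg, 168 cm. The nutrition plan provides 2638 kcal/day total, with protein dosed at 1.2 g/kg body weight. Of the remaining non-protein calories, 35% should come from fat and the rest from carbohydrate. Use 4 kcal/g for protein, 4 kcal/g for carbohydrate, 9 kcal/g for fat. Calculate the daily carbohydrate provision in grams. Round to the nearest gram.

Protein = 1.2 × 126 = 151.2 g → 151.2 × 4 = 604.8 kcal.
Non-protein calories = 2638 − 604.8 = 2033.2 kcal.
Fat: 35% × 2033.2 = 711.62 kcal; carbohydrate: 1321.58 kcal.
Carbohydrate: 1321.58 kcal ÷ 4 kcal/g = 330.395 g.

330 g/day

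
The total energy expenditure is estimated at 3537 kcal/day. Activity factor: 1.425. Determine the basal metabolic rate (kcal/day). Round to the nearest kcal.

2482 kcal/day

BMR = TEE ÷ activity factor = 3537 ÷ 1.425 = 2482.1053 kcal/day.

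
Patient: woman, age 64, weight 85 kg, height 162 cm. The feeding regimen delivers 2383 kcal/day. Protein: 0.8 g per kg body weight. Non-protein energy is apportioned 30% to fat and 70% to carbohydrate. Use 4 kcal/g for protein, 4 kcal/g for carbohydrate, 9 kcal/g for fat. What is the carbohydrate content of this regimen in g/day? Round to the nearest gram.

369 g/day

Protein = 0.8 × 85 = 68 g → 68 × 4 = 272 kcal.
Non-protein calories = 2383 − 272 = 2111 kcal.
Fat: 30% × 2111 = 633.3 kcal; carbohydrate: 1477.7 kcal.
Carbohydrate: 1477.7 kcal ÷ 4 kcal/g = 369.425 g.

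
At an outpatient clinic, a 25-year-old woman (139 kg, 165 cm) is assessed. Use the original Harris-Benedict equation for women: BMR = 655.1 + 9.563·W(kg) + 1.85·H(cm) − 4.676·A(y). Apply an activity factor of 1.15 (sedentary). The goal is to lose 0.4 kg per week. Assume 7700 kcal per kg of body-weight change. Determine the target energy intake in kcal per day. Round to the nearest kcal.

2059 kcal per day

Harris-Benedict: BMR = 655.1 + 9.563(139) + 1.85(165) − 4.676(25) = 2172.707 kcal/day.
TEE = 2172.707 × 1.15 = 2498.6131 kcal/day.
Required daily deficit = 0.4 × 7700 ÷ 7 = 440 kcal/day.
Target intake = 2498.6131 − 440 = 2058.6131 kcal/day.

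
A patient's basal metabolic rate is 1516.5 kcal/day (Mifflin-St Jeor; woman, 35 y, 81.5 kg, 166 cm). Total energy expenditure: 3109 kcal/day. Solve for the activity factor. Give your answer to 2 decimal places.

2.05

Activity factor = TEE ÷ BMR = 3109 ÷ 1516.5 = 2.05.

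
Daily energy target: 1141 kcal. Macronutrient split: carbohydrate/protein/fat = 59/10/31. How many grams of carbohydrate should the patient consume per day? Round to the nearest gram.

168 g/day

Carbohydrate energy = 59% × 1141 = 673.19 kcal.
At 4 kcal/g: 673.19 ÷ 4 = 168.2975 g.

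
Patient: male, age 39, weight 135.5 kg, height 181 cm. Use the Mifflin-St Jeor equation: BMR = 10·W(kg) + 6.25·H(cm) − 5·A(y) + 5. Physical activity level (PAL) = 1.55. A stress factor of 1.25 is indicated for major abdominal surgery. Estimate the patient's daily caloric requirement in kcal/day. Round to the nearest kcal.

Mifflin-St Jeor (male): BMR = 10(135.5) + 6.25(181) − 5(39) + 5 = 1355 + 1131.25 − 195 + 5 = 2296.25 kcal/day.
TEE = BMR × activity factor = 2296.25 × 1.55 = 3559.1875 kcal/day.
Apply stress factor: 3559.1875 × 1.25 = 4448.9844 kcal/day.

4449 kcal/day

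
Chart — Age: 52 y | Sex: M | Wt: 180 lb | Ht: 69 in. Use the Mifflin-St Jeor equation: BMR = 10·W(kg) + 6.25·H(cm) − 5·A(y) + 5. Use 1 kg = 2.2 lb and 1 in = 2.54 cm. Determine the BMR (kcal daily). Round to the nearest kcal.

1659 kcal daily

Convert to metric: weight = 180 ÷ 2.2 = 81.8182 kg; height = 69 × 2.54 = 175.26 cm.
Mifflin-St Jeor (male): BMR = 10(81.8182) + 6.25(175.26) − 5(52) + 5 = 818.1818 + 1095.375 − 260 + 5 = 1658.5568 kcal/day.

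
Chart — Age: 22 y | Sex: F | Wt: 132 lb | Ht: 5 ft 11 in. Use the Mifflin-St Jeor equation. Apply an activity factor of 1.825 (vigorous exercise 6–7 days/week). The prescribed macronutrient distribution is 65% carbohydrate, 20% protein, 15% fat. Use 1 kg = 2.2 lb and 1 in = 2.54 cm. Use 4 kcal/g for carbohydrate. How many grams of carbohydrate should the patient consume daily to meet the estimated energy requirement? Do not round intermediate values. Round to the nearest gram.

432 g/day

Convert to metric: weight = 132 ÷ 2.2 = 60 kg; height = (5×12 + 11) × 2.54 = 71 × 2.54 = 180.34 cm.
Mifflin-St Jeor (female): BMR = 10(60) + 6.25(180.34) − 5(22) − 161 = 600 + 1127.125 − 110 − 161 = 1456.125 kcal/day.
TEE = 1456.125 × 1.825 = 2657.4281 kcal/day.
Carbohydrate energy = 65% × 2657.4281 = 1727.3283 kcal.
Carbohydrate = 1727.3283 ÷ 4 kcal/g = 431.8321 g.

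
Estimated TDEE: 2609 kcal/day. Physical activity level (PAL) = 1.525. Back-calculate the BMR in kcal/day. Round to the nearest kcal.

1711 kcal/day

BMR = TEE ÷ activity factor = 2609 ÷ 1.525 = 1710.8197 kcal/day.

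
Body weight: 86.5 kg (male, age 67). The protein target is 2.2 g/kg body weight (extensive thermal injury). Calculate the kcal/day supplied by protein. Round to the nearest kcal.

Protein = 2.2 g/kg × 86.5 kg = 190.3 g/day.
Protein energy = 190.3 g × 4 kcal/g = 761.2 kcal/day.

761 kcal/day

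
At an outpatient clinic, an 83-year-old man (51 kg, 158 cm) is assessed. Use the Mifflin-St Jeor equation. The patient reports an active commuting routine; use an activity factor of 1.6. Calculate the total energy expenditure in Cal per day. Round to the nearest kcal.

1740 Cal per day

Mifflin-St Jeor (male): BMR = 10(51) + 6.25(158) − 5(83) + 5 = 510 + 987.5 − 415 + 5 = 1087.5 kcal/day.
TEE = BMR × activity factor = 1087.5 × 1.6 = 1740 kcal/day.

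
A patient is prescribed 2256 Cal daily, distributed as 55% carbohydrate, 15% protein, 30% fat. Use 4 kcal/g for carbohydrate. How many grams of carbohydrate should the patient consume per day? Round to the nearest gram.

310 g/day

Carbohydrate energy = 55% × 2256 = 1240.8 kcal.
At 4 kcal/g: 1240.8 ÷ 4 = 310.2 g.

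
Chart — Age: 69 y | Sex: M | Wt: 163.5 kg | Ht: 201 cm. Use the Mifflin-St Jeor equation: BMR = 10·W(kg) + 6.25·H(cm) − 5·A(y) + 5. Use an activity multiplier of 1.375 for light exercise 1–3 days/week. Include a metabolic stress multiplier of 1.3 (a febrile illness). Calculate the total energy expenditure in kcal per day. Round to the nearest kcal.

Mifflin-St Jeor (male): BMR = 10(163.5) + 6.25(201) − 5(69) + 5 = 1635 + 1256.25 − 345 + 5 = 2551.25 kcal/day.
TEE = BMR × activity factor = 2551.25 × 1.375 = 3507.9688 kcal/day.
Apply stress factor: 3507.9688 × 1.3 = 4560.3594 kcal/day.

4560 kcal per day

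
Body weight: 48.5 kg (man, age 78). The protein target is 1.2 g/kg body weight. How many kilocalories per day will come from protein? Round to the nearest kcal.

Protein = 1.2 g/kg × 48.5 kg = 58.2 g/day.
Protein energy = 58.2 g × 4 kcal/g = 232.8 kcal/day.

233 kcal/day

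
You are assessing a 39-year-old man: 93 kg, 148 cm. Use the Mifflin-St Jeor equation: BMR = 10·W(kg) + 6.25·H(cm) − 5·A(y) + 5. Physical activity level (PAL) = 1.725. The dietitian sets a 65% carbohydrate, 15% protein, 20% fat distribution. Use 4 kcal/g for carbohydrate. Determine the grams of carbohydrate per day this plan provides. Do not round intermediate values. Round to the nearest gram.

467 g/day

Mifflin-St Jeor (male): BMR = 10(93) + 6.25(148) − 5(39) + 5 = 930 + 925 − 195 + 5 = 1665 kcal/day.
TEE = 1665 × 1.725 = 2872.125 kcal/day.
Carbohydrate energy = 65% × 2872.125 = 1866.8813 kcal.
Carbohydrate = 1866.8813 ÷ 4 kcal/g = 466.7203 g.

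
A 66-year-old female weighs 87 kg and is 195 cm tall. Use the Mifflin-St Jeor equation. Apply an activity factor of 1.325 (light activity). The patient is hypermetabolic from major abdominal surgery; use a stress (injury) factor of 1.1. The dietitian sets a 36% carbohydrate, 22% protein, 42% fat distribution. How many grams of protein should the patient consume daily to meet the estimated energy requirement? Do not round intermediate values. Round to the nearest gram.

Mifflin-St Jeor (female): BMR = 10(87) + 6.25(195) − 5(66) − 161 = 870 + 1218.75 − 330 − 161 = 1597.75 kcal/day.
TEE = 1597.75 × 1.325 = 2117.0188 kcal/day.
With stress factor 1.1: 2117.0188 × 1.1 = 2328.7206 kcal/day.
Protein energy = 22% × 2328.7206 = 512.3185 kcal.
Protein = 512.3185 ÷ 4 kcal/g = 128.0796 g.

128 g/day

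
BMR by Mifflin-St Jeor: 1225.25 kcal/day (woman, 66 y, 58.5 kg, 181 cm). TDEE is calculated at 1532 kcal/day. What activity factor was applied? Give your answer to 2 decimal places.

Activity factor = TEE ÷ BMR = 1532 ÷ 1225.25 = 1.25.

1.25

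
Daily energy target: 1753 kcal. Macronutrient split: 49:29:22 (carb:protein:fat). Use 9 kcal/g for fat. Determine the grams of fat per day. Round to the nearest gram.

Fat energy = 22% × 1753 = 385.66 kcal.
At 9 kcal/g: 385.66 ÷ 9 = 42.8511 g.

43 g/day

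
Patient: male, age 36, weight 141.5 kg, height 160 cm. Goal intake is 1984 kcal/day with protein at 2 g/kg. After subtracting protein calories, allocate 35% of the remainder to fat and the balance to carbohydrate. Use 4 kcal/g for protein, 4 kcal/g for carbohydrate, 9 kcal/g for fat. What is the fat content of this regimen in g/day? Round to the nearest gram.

Protein = 2 × 141.5 = 283 g → 283 × 4 = 1132 kcal.
Non-protein calories = 1984 − 1132 = 852 kcal.
Fat: 35% × 852 = 298.2 kcal; carbohydrate: 553.8 kcal.
Fat: 298.2 kcal ÷ 9 kcal/g = 33.1333 g.

33 g/day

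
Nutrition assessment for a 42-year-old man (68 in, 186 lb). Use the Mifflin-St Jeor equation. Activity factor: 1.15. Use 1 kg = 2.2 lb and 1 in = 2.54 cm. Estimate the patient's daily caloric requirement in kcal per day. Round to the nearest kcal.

1978 kcal per day

Convert to metric: weight = 186 ÷ 2.2 = 84.5455 kg; height = 68 × 2.54 = 172.72 cm.
Mifflin-St Jeor (male): BMR = 10(84.5455) + 6.25(172.72) − 5(42) + 5 = 845.4545 + 1079.5 − 210 + 5 = 1719.9545 kcal/day.
TEE = BMR × activity factor = 1719.9545 × 1.15 = 1977.9477 kcal/day.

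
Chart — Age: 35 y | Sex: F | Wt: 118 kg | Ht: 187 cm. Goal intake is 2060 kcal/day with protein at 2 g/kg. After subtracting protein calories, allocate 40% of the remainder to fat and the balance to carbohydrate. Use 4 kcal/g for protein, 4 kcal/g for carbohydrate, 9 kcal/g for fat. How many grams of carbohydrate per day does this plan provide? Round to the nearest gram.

Protein = 2 × 118 = 236 g → 236 × 4 = 944 kcal.
Non-protein calories = 2060 − 944 = 1116 kcal.
Fat: 40% × 1116 = 446.4 kcal; carbohydrate: 669.6 kcal.
Carbohydrate: 669.6 kcal ÷ 4 kcal/g = 167.4 g.

167 g/day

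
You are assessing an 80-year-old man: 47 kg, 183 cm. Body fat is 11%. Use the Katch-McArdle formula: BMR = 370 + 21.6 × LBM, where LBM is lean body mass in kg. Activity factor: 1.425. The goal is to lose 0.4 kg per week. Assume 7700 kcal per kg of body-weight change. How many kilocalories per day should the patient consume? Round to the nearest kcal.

LBM = 47 × (1 − 0.11) = 41.83 kg. Katch-McArdle: BMR = 370 + 21.6 × 41.83 = 1273.528 kcal/day.
TEE = 1273.528 × 1.425 = 1814.7774 kcal/day.
Required daily deficit = 0.4 × 7700 ÷ 7 = 440 kcal/day.
Target intake = 1814.7774 − 440 = 1374.7774 kcal/day.

1375 kilocalories per day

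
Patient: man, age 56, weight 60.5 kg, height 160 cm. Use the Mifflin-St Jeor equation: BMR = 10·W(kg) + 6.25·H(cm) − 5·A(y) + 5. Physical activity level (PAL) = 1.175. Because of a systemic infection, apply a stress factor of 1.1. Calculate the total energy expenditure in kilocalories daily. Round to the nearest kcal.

1719 kilocalories daily

Mifflin-St Jeor (male): BMR = 10(60.5) + 6.25(160) − 5(56) + 5 = 605 + 1000 − 280 + 5 = 1330 kcal/day.
TEE = BMR × activity factor = 1330 × 1.175 = 1562.75 kcal/day.
Apply stress factor: 1562.75 × 1.1 = 1719.025 kcal/day.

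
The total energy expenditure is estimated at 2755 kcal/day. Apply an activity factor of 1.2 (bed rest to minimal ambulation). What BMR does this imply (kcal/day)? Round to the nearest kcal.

2296 kcal/day

BMR = TEE ÷ activity factor = 2755 ÷ 1.2 = 2295.8333 kcal/day.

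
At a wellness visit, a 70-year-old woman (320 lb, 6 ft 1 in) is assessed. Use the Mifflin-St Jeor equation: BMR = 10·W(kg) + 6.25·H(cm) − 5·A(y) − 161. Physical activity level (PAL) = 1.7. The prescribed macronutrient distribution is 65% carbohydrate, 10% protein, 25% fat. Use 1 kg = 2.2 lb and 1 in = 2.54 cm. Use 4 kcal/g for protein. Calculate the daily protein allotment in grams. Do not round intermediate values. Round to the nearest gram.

Convert to metric: weight = 320 ÷ 2.2 = 145.4545 kg; height = (6×12 + 1) × 2.54 = 73 × 2.54 = 185.42 cm.
Mifflin-St Jeor (female): BMR = 10(145.4545) + 6.25(185.42) − 5(70) − 161 = 1454.5455 + 1158.875 − 350 − 161 = 2102.4205 kcal/day.
TEE = 2102.4205 × 1.7 = 3574.1148 kcal/day.
Protein energy = 10% × 3574.1148 = 357.4115 kcal.
Protein = 357.4115 ÷ 4 kcal/g = 89.3529 g.

89 g/day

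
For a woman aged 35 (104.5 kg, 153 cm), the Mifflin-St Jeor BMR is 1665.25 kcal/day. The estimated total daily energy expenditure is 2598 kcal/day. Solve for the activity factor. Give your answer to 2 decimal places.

1.56

Activity factor = TEE ÷ BMR = 2598 ÷ 1665.25 = 1.56.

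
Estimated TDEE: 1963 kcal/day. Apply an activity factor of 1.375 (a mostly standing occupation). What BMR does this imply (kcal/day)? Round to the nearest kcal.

1428 kcal/day

BMR = TEE ÷ activity factor = 1963 ÷ 1.375 = 1427.6364 kcal/day.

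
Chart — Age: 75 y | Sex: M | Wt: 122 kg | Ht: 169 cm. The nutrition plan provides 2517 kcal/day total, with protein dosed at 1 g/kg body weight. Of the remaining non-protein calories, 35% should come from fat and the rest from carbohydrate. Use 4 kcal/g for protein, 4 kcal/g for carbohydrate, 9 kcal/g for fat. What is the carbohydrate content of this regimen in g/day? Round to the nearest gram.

Protein = 1 × 122 = 122 g → 122 × 4 = 488 kcal.
Non-protein calories = 2517 − 488 = 2029 kcal.
Fat: 35% × 2029 = 710.15 kcal; carbohydrate: 1318.85 kcal.
Carbohydrate: 1318.85 kcal ÷ 4 kcal/g = 329.7125 g.

330 g/day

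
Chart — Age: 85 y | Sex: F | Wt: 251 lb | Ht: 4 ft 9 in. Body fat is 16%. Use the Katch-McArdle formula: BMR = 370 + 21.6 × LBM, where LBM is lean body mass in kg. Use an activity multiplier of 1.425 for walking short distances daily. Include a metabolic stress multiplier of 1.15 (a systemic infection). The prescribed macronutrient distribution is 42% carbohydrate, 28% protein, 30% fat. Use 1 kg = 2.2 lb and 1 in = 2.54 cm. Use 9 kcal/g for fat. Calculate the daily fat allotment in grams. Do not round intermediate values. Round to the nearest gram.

Convert to metric: weight = 251 ÷ 2.2 = 114.0909 kg; height = (4×12 + 9) × 2.54 = 57 × 2.54 = 144.78 cm.
LBM = 114.0909 × (1 − 0.16) = 95.8364 kg. Katch-McArdle: BMR = 370 + 21.6 × 95.8364 = 2440.0655 kcal/day.
TEE = 2440.0655 × 1.425 = 3477.0933 kcal/day.
With stress factor 1.15: 3477.0933 × 1.15 = 3998.6573 kcal/day.
Fat energy = 30% × 3998.6573 = 1199.5972 kcal.
Fat = 1199.5972 ÷ 9 kcal/g = 133.2886 g.

133 g/day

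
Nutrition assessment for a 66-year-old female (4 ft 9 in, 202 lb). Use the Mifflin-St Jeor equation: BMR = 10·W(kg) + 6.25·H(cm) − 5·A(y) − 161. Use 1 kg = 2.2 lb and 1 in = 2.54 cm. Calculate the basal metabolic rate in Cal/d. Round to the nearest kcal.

1332 Cal/d

Convert to metric: weight = 202 ÷ 2.2 = 91.8182 kg; height = (4×12 + 9) × 2.54 = 57 × 2.54 = 144.78 cm.
Mifflin-St Jeor (female): BMR = 10(91.8182) + 6.25(144.78) − 5(66) − 161 = 918.1818 + 904.875 − 330 − 161 = 1332.0568 kcal/day.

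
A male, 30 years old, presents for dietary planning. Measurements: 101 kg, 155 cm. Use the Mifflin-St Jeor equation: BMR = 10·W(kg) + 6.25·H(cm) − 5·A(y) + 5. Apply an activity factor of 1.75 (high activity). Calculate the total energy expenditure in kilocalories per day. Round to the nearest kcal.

3209 kilocalories per day

Mifflin-St Jeor (male): BMR = 10(101) + 6.25(155) − 5(30) + 5 = 1010 + 968.75 − 150 + 5 = 1833.75 kcal/day.
TEE = BMR × activity factor = 1833.75 × 1.75 = 3209.0625 kcal/day.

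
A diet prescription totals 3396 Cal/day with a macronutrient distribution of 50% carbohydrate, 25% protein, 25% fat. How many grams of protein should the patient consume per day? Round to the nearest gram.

Protein energy = 25% × 3396 = 849 kcal.
At 4 kcal/g: 849 ÷ 4 = 212.25 g.

212 g/day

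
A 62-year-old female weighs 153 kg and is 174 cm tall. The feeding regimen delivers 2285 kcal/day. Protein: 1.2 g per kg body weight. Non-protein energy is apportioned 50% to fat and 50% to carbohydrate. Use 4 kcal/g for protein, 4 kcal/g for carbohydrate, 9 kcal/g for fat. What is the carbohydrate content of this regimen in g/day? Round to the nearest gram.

194 g/day

Protein = 1.2 × 153 = 183.6 g → 183.6 × 4 = 734.4 kcal.
Non-protein calories = 2285 − 734.4 = 1550.6 kcal.
Fat: 50% × 1550.6 = 775.3 kcal; carbohydrate: 775.3 kcal.
Carbohydrate: 775.3 kcal ÷ 4 kcal/g = 193.825 g.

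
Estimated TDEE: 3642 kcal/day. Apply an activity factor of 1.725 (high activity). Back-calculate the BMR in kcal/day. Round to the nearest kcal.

BMR = TEE ÷ activity factor = 3642 ÷ 1.725 = 2111.3043 kcal/day.

2111 kcal/day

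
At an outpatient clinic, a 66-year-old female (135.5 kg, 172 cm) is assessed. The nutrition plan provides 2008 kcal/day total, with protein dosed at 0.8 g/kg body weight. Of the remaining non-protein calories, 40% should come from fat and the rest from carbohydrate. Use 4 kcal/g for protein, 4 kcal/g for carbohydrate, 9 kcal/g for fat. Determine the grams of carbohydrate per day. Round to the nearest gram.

Protein = 0.8 × 135.5 = 108.4 g → 108.4 × 4 = 433.6 kcal.
Non-protein calories = 2008 − 433.6 = 1574.4 kcal.
Fat: 40% × 1574.4 = 629.76 kcal; carbohydrate: 944.64 kcal.
Carbohydrate: 944.64 kcal ÷ 4 kcal/g = 236.16 g.

236 g/day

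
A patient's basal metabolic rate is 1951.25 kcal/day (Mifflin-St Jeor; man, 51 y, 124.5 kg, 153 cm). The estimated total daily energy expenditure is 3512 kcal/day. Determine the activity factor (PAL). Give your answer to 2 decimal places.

Activity factor = TEE ÷ BMR = 3512 ÷ 1951.25 = 1.8.

1.80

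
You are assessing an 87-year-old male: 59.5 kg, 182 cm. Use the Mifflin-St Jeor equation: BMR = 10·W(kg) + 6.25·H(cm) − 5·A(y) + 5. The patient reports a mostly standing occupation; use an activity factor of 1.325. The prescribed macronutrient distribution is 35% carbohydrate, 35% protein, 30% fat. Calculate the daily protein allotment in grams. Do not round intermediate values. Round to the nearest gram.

151 g/day

Mifflin-St Jeor (male): BMR = 10(59.5) + 6.25(182) − 5(87) + 5 = 595 + 1137.5 − 435 + 5 = 1302.5 kcal/day.
TEE = 1302.5 × 1.325 = 1725.8125 kcal/day.
Protein energy = 35% × 1725.8125 = 604.0344 kcal.
Protein = 604.0344 ÷ 4 kcal/g = 151.0086 g.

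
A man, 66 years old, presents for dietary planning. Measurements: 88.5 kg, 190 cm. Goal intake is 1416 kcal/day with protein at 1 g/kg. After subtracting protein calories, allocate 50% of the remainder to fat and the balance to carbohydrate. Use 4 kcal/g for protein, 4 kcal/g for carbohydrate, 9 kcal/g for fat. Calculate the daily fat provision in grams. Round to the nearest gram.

Protein = 1 × 88.5 = 88.5 g → 88.5 × 4 = 354 kcal.
Non-protein calories = 1416 − 354 = 1062 kcal.
Fat: 50% × 1062 = 531 kcal; carbohydrate: 531 kcal.
Fat: 531 kcal ÷ 9 kcal/g = 59 g.

59 g/day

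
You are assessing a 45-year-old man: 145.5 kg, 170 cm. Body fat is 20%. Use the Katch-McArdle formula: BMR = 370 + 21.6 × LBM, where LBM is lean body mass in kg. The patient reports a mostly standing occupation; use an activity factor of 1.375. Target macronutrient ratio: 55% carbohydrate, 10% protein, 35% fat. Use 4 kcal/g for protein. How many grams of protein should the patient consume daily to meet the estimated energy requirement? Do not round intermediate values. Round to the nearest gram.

LBM = 145.5 × (1 − 0.2) = 116.4 kg. Katch-McArdle: BMR = 370 + 21.6 × 116.4 = 2884.24 kcal/day.
TEE = 2884.24 × 1.375 = 3965.83 kcal/day.
Protein energy = 10% × 3965.83 = 396.583 kcal.
Protein = 396.583 ÷ 4 kcal/g = 99.1458 g.

99 g/day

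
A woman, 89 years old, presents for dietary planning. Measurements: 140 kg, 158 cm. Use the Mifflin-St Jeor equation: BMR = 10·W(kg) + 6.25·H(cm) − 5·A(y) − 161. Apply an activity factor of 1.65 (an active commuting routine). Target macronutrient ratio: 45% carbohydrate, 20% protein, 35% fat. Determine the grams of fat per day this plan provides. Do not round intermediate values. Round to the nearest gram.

Mifflin-St Jeor (female): BMR = 10(140) + 6.25(158) − 5(89) − 161 = 1400 + 987.5 − 445 − 161 = 1781.5 kcal/day.
TEE = 1781.5 × 1.65 = 2939.475 kcal/day.
Fat energy = 35% × 2939.475 = 1028.8163 kcal.
Fat = 1028.8163 ÷ 9 kcal/g = 114.3129 g.

114 g/day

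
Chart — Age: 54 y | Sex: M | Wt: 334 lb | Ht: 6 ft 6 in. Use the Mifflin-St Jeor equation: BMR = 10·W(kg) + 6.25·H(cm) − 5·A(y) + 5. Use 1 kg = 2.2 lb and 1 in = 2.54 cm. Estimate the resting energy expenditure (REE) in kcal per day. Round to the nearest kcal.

2491 kcal per day

Convert to metric: weight = 334 ÷ 2.2 = 151.8182 kg; height = (6×12 + 6) × 2.54 = 78 × 2.54 = 198.12 cm.
Mifflin-St Jeor (male): BMR = 10(151.8182) + 6.25(198.12) − 5(54) + 5 = 1518.1818 + 1238.25 − 270 + 5 = 2491.4318 kcal/day.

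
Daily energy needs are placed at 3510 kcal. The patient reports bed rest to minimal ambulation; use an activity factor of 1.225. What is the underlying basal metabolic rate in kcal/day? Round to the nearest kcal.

2865 kcal/day

BMR = TEE ÷ activity factor = 3510 ÷ 1.225 = 2865.3061 kcal/day.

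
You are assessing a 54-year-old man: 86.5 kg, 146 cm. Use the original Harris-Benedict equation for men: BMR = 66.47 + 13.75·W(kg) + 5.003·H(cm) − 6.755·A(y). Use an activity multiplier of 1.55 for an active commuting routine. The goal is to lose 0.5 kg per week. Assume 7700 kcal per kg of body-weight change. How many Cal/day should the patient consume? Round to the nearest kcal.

Harris-Benedict: BMR = 66.47 + 13.75(86.5) + 5.003(146) − 6.755(54) = 1621.513 kcal/day.
TEE = 1621.513 × 1.55 = 2513.3452 kcal/day.
Required daily deficit = 0.5 × 7700 ÷ 7 = 550 kcal/day.
Target intake = 2513.3452 − 550 = 1963.3452 kcal/day.

1963 Cal/day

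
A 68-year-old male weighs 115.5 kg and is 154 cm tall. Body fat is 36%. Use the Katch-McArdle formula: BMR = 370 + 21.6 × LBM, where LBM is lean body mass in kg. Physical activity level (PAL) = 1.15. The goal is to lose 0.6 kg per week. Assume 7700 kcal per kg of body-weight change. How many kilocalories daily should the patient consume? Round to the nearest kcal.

LBM = 115.5 × (1 − 0.36) = 73.92 kg. Katch-McArdle: BMR = 370 + 21.6 × 73.92 = 1966.672 kcal/day.
TEE = 1966.672 × 1.15 = 2261.6728 kcal/day.
Required daily deficit = 0.6 × 7700 ÷ 7 = 660 kcal/day.
Target intake = 2261.6728 − 660 = 1601.6728 kcal/day.

1602 kilocalories daily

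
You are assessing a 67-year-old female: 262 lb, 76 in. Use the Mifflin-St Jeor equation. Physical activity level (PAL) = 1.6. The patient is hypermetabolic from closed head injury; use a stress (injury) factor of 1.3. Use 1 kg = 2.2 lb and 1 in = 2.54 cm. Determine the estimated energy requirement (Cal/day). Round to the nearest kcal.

Convert to metric: weight = 262 ÷ 2.2 = 119.0909 kg; height = 76 × 2.54 = 193.04 cm.
Mifflin-St Jeor (female): BMR = 10(119.0909) + 6.25(193.04) − 5(67) − 161 = 1190.9091 + 1206.5 − 335 − 161 = 1901.4091 kcal/day.
TEE = BMR × activity factor = 1901.4091 × 1.6 = 3042.2545 kcal/day.
Apply stress factor: 3042.2545 × 1.3 = 3954.9309 kcal/day.

3955 Cal/day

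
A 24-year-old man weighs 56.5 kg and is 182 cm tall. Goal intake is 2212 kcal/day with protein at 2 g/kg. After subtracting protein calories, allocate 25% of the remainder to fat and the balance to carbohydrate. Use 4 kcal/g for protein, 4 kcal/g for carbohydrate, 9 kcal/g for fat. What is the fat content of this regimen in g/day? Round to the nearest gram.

49 g/day

Protein = 2 × 56.5 = 113 g → 113 × 4 = 452 kcal.
Non-protein calories = 2212 − 452 = 1760 kcal.
Fat: 25% × 1760 = 440 kcal; carbohydrate: 1320 kcal.
Fat: 440 kcal ÷ 9 kcal/g = 48.8889 g.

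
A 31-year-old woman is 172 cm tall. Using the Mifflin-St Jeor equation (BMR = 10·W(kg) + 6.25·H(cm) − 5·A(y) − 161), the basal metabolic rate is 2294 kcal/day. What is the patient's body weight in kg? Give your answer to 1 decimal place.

2294 = 10·W + 6.25(172) − 5(31) − 161
10·W = 2294 − 759 = 1535, so W = 153.5 kg.

153.5 kg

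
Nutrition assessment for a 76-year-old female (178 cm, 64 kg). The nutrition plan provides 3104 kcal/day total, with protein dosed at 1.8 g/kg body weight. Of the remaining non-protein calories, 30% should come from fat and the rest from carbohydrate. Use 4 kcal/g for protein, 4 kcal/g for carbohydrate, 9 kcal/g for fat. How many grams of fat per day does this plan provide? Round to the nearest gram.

Protein = 1.8 × 64 = 115.2 g → 115.2 × 4 = 460.8 kcal.
Non-protein calories = 3104 − 460.8 = 2643.2 kcal.
Fat: 30% × 2643.2 = 792.96 kcal; carbohydrate: 1850.24 kcal.
Fat: 792.96 kcal ÷ 9 kcal/g = 88.1067 g.

88 g/day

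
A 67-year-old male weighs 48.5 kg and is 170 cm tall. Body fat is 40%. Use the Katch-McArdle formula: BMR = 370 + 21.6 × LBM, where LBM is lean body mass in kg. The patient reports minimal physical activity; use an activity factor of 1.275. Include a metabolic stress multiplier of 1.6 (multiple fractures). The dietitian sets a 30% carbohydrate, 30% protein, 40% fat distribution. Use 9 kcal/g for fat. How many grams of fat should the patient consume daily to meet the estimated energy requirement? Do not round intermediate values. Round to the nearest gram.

LBM = 48.5 × (1 − 0.4) = 29.1 kg. Katch-McArdle: BMR = 370 + 21.6 × 29.1 = 998.56 kcal/day.
TEE = 998.56 × 1.275 = 1273.164 kcal/day.
With stress factor 1.6: 1273.164 × 1.6 = 2037.0624 kcal/day.
Fat energy = 40% × 2037.0624 = 814.825 kcal.
Fat = 814.825 ÷ 9 kcal/g = 90.5361 g.

91 g/day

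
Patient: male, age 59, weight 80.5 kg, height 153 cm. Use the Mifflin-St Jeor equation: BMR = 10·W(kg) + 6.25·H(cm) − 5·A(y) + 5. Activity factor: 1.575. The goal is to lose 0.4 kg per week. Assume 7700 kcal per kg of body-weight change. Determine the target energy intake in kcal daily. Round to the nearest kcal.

Mifflin-St Jeor (male): BMR = 10(80.5) + 6.25(153) − 5(59) + 5 = 805 + 956.25 − 295 + 5 = 1471.25 kcal/day.
TEE = 1471.25 × 1.575 = 2317.2188 kcal/day.
Required daily deficit = 0.4 × 7700 ÷ 7 = 440 kcal/day.
Target intake = 2317.2188 − 440 = 1877.2188 kcal/day.

1877 kcal daily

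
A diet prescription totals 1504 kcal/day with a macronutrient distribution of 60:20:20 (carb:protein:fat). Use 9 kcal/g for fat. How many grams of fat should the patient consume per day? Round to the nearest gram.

33 g/day

Fat energy = 20% × 1504 = 300.8 kcal.
At 9 kcal/g: 300.8 ÷ 9 = 33.4222 g.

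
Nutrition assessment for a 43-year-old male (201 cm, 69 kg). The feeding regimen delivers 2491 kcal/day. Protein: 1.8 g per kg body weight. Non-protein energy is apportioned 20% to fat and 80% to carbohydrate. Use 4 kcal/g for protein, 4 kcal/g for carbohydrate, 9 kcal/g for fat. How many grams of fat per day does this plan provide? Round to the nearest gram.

Protein = 1.8 × 69 = 124.2 g → 124.2 × 4 = 496.8 kcal.
Non-protein calories = 2491 − 496.8 = 1994.2 kcal.
Fat: 20% × 1994.2 = 398.84 kcal; carbohydrate: 1595.36 kcal.
Fat: 398.84 kcal ÷ 9 kcal/g = 44.3156 g.

44 g/day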